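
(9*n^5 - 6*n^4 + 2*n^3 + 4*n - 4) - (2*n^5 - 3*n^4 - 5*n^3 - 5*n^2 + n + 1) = 7*n^5 - 3*n^4 + 7*n^3 + 5*n^2 + 3*n - 5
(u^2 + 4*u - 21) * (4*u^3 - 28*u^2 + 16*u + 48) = 4*u^5 - 12*u^4 - 180*u^3 + 700*u^2 - 144*u - 1008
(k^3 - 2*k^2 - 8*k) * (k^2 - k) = k^5 - 3*k^4 - 6*k^3 + 8*k^2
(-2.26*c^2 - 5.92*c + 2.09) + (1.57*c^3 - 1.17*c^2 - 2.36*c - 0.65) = 1.57*c^3 - 3.43*c^2 - 8.28*c + 1.44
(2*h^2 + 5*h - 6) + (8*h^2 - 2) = 10*h^2 + 5*h - 8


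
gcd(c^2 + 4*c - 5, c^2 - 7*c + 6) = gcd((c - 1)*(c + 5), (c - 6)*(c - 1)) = c - 1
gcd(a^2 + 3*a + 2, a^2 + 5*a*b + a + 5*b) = a + 1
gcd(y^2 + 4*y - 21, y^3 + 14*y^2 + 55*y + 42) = y + 7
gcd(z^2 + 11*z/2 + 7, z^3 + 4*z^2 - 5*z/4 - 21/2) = z^2 + 11*z/2 + 7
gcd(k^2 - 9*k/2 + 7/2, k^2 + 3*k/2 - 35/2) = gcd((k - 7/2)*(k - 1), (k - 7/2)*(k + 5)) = k - 7/2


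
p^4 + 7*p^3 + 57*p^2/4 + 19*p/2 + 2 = (p + 1/2)^2*(p + 2)*(p + 4)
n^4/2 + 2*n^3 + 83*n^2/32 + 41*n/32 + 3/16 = (n/2 + 1)*(n + 1/4)*(n + 3/4)*(n + 1)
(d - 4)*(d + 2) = d^2 - 2*d - 8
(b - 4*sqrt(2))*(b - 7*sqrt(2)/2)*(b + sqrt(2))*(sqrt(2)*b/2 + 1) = sqrt(2)*b^4/2 - 11*b^3/2 + 41*b + 28*sqrt(2)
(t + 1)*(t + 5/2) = t^2 + 7*t/2 + 5/2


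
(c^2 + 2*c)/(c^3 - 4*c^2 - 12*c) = 1/(c - 6)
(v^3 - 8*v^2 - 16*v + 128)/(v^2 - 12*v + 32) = v + 4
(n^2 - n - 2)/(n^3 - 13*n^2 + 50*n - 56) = (n + 1)/(n^2 - 11*n + 28)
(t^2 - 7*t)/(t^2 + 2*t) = (t - 7)/(t + 2)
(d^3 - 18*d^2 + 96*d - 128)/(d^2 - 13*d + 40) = (d^2 - 10*d + 16)/(d - 5)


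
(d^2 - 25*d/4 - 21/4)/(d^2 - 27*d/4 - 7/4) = (4*d + 3)/(4*d + 1)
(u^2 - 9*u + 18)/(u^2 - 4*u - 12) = (u - 3)/(u + 2)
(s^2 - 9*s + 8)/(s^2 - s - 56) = (s - 1)/(s + 7)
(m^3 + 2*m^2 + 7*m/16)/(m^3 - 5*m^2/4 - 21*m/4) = (m + 1/4)/(m - 3)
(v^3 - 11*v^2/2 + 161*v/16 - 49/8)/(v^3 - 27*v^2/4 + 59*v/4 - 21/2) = (v - 7/4)/(v - 3)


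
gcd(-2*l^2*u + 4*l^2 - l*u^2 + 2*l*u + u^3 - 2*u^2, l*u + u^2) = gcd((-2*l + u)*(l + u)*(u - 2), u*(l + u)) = l + u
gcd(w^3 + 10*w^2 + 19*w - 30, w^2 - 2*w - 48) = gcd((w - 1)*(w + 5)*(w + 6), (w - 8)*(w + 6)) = w + 6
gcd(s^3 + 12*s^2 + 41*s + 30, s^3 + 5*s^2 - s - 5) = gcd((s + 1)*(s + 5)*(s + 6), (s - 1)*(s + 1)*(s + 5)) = s^2 + 6*s + 5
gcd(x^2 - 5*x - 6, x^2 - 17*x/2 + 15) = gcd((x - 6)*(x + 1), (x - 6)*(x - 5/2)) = x - 6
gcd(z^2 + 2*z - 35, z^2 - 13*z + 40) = z - 5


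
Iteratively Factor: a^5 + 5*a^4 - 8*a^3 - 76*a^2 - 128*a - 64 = (a - 4)*(a^4 + 9*a^3 + 28*a^2 + 36*a + 16) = (a - 4)*(a + 1)*(a^3 + 8*a^2 + 20*a + 16) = (a - 4)*(a + 1)*(a + 2)*(a^2 + 6*a + 8) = (a - 4)*(a + 1)*(a + 2)^2*(a + 4)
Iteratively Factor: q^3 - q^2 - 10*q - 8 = (q - 4)*(q^2 + 3*q + 2) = (q - 4)*(q + 1)*(q + 2)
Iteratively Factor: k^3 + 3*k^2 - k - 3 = (k + 1)*(k^2 + 2*k - 3) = (k - 1)*(k + 1)*(k + 3)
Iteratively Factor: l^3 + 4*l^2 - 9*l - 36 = (l - 3)*(l^2 + 7*l + 12) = (l - 3)*(l + 3)*(l + 4)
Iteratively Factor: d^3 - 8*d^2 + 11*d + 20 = (d + 1)*(d^2 - 9*d + 20) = (d - 4)*(d + 1)*(d - 5)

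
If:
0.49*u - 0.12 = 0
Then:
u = 0.24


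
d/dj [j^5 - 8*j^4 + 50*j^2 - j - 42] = 5*j^4 - 32*j^3 + 100*j - 1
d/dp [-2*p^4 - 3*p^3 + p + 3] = -8*p^3 - 9*p^2 + 1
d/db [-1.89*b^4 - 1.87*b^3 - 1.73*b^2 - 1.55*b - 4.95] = -7.56*b^3 - 5.61*b^2 - 3.46*b - 1.55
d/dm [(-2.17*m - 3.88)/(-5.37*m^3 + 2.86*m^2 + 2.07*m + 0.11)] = (-23.3058*m^3 - 56.3006*m^2 + 22.1936*m + 7.7929)/(28.8369*m^6 - 30.7164*m^5 - 14.0522*m^4 + 10.659*m^3 + 4.9141*m^2 + 0.4554*m + 0.0121)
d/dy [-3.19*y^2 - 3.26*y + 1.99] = -6.38*y - 3.26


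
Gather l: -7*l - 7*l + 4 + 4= 8 - 14*l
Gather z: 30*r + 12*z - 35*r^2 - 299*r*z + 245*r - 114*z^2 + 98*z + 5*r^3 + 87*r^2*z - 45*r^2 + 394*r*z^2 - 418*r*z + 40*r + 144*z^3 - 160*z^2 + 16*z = 5*r^3 - 80*r^2 + 315*r + 144*z^3 + z^2*(394*r - 274) + z*(87*r^2 - 717*r + 126)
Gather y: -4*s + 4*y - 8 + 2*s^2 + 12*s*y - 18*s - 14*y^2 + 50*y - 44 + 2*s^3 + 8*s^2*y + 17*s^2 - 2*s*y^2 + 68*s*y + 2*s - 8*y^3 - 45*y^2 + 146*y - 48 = 2*s^3 + 19*s^2 - 20*s - 8*y^3 + y^2*(-2*s - 59) + y*(8*s^2 + 80*s + 200) - 100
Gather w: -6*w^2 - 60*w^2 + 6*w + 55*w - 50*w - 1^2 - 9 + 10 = -66*w^2 + 11*w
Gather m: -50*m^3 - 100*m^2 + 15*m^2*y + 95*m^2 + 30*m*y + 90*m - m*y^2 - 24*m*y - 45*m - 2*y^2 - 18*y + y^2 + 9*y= -50*m^3 + m^2*(15*y - 5) + m*(-y^2 + 6*y + 45) - y^2 - 9*y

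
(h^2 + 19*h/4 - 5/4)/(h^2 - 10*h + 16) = (4*h^2 + 19*h - 5)/(4*(h^2 - 10*h + 16))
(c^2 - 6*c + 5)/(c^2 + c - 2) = (c - 5)/(c + 2)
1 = 1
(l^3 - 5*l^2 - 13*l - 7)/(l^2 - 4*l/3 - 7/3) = 3*(l^2 - 6*l - 7)/(3*l - 7)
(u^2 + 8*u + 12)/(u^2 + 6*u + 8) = (u + 6)/(u + 4)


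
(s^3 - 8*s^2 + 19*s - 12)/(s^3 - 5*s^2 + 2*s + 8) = (s^2 - 4*s + 3)/(s^2 - s - 2)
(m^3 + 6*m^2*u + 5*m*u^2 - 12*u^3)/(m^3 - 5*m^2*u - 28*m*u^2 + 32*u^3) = (-m - 3*u)/(-m + 8*u)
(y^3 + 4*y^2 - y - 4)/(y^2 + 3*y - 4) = y + 1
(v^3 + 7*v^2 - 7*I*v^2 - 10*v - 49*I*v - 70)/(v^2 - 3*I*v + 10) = (v^2 + v*(7 - 2*I) - 14*I)/(v + 2*I)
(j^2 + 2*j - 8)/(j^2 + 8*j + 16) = (j - 2)/(j + 4)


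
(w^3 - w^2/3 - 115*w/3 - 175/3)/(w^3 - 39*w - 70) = (w + 5/3)/(w + 2)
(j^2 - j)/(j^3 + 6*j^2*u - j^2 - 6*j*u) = 1/(j + 6*u)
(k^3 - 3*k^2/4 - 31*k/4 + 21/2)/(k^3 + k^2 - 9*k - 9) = (4*k^2 - 15*k + 14)/(4*(k^2 - 2*k - 3))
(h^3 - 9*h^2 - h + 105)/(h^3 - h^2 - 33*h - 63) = (h - 5)/(h + 3)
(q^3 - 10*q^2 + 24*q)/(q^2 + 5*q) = (q^2 - 10*q + 24)/(q + 5)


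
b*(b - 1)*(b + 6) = b^3 + 5*b^2 - 6*b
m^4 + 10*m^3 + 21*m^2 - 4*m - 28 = (m - 1)*(m + 2)^2*(m + 7)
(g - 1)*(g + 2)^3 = g^4 + 5*g^3 + 6*g^2 - 4*g - 8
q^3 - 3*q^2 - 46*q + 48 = (q - 8)*(q - 1)*(q + 6)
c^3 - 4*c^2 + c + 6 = (c - 3)*(c - 2)*(c + 1)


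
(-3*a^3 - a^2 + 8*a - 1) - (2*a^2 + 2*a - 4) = -3*a^3 - 3*a^2 + 6*a + 3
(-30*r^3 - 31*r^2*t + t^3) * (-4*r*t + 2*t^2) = 120*r^4*t + 64*r^3*t^2 - 62*r^2*t^3 - 4*r*t^4 + 2*t^5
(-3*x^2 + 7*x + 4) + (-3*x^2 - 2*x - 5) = -6*x^2 + 5*x - 1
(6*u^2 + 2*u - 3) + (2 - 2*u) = 6*u^2 - 1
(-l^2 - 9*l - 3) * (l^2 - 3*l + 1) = -l^4 - 6*l^3 + 23*l^2 - 3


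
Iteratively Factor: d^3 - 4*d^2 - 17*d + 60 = (d - 5)*(d^2 + d - 12) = (d - 5)*(d - 3)*(d + 4)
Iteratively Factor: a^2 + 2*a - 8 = (a + 4)*(a - 2)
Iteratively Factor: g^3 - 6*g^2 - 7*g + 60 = (g - 5)*(g^2 - g - 12) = (g - 5)*(g - 4)*(g + 3)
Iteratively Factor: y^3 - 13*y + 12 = (y - 1)*(y^2 + y - 12) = (y - 3)*(y - 1)*(y + 4)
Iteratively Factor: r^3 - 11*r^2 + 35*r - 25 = (r - 5)*(r^2 - 6*r + 5) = (r - 5)*(r - 1)*(r - 5)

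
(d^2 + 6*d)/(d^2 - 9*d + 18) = d*(d + 6)/(d^2 - 9*d + 18)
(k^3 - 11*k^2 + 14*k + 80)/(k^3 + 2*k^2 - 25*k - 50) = (k - 8)/(k + 5)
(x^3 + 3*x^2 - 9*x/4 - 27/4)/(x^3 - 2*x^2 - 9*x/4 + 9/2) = (x + 3)/(x - 2)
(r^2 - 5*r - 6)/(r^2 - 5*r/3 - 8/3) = 3*(r - 6)/(3*r - 8)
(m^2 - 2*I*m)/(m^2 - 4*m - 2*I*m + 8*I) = m/(m - 4)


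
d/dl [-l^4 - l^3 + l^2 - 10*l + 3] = -4*l^3 - 3*l^2 + 2*l - 10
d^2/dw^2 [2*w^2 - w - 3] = 4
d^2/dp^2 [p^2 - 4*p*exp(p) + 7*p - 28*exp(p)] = -4*p*exp(p) - 36*exp(p) + 2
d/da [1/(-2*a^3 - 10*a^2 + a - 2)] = (6*a^2 + 20*a - 1)/(2*a^3 + 10*a^2 - a + 2)^2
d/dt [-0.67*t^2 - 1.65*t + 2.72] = -1.34*t - 1.65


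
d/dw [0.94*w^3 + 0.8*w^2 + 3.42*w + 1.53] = 2.82*w^2 + 1.6*w + 3.42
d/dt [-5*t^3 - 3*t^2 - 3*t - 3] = -15*t^2 - 6*t - 3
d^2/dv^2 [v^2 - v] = 2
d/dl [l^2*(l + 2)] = l*(3*l + 4)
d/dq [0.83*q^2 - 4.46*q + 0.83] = 1.66*q - 4.46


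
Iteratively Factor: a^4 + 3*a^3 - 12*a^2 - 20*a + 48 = (a + 3)*(a^3 - 12*a + 16) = (a - 2)*(a + 3)*(a^2 + 2*a - 8) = (a - 2)^2*(a + 3)*(a + 4)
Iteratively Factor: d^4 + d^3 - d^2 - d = (d)*(d^3 + d^2 - d - 1) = d*(d - 1)*(d^2 + 2*d + 1) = d*(d - 1)*(d + 1)*(d + 1)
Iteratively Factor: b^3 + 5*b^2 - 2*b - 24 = (b + 4)*(b^2 + b - 6) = (b + 3)*(b + 4)*(b - 2)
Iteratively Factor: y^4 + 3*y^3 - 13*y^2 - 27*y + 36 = (y - 3)*(y^3 + 6*y^2 + 5*y - 12) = (y - 3)*(y + 4)*(y^2 + 2*y - 3) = (y - 3)*(y + 3)*(y + 4)*(y - 1)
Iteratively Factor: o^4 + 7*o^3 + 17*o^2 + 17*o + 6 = (o + 2)*(o^3 + 5*o^2 + 7*o + 3) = (o + 1)*(o + 2)*(o^2 + 4*o + 3) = (o + 1)^2*(o + 2)*(o + 3)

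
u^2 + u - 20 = (u - 4)*(u + 5)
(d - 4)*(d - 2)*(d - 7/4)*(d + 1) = d^4 - 27*d^3/4 + 43*d^2/4 + 9*d/2 - 14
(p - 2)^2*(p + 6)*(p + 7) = p^4 + 9*p^3 - 6*p^2 - 116*p + 168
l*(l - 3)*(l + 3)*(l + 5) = l^4 + 5*l^3 - 9*l^2 - 45*l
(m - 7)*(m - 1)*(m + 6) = m^3 - 2*m^2 - 41*m + 42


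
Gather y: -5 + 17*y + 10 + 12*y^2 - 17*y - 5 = 12*y^2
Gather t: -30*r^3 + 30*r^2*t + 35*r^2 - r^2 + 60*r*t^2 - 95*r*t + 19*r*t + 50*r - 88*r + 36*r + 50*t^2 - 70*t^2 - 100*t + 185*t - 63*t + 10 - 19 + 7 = -30*r^3 + 34*r^2 - 2*r + t^2*(60*r - 20) + t*(30*r^2 - 76*r + 22) - 2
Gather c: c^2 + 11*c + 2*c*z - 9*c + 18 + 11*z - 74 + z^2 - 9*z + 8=c^2 + c*(2*z + 2) + z^2 + 2*z - 48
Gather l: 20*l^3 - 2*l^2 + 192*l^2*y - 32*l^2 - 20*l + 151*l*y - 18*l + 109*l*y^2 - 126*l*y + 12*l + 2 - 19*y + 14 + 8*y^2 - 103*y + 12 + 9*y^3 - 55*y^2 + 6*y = 20*l^3 + l^2*(192*y - 34) + l*(109*y^2 + 25*y - 26) + 9*y^3 - 47*y^2 - 116*y + 28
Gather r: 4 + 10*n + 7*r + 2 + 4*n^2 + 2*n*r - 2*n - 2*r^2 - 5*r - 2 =4*n^2 + 8*n - 2*r^2 + r*(2*n + 2) + 4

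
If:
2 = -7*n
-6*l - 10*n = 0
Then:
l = 10/21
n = -2/7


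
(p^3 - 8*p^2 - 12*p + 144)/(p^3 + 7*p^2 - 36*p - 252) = (p^2 - 2*p - 24)/(p^2 + 13*p + 42)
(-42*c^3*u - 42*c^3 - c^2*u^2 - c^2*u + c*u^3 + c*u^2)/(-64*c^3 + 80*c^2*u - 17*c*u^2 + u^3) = c*(42*c^2*u + 42*c^2 + c*u^2 + c*u - u^3 - u^2)/(64*c^3 - 80*c^2*u + 17*c*u^2 - u^3)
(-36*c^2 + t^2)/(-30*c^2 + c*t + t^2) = (-6*c + t)/(-5*c + t)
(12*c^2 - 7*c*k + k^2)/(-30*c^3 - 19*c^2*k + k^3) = (-12*c^2 + 7*c*k - k^2)/(30*c^3 + 19*c^2*k - k^3)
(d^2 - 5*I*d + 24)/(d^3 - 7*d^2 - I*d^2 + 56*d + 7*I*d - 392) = (d + 3*I)/(d^2 + 7*d*(-1 + I) - 49*I)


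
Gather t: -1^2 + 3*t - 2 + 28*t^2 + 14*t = 28*t^2 + 17*t - 3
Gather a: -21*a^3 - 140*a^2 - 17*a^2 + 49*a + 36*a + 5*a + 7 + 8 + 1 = -21*a^3 - 157*a^2 + 90*a + 16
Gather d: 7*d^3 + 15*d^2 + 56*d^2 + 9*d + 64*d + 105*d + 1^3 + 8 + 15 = 7*d^3 + 71*d^2 + 178*d + 24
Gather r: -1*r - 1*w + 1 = -r - w + 1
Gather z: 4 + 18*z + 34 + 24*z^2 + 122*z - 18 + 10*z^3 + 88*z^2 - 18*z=10*z^3 + 112*z^2 + 122*z + 20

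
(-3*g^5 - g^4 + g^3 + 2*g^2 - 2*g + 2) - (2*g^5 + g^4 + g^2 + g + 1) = -5*g^5 - 2*g^4 + g^3 + g^2 - 3*g + 1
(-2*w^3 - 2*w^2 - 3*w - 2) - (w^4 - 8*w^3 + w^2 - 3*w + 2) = -w^4 + 6*w^3 - 3*w^2 - 4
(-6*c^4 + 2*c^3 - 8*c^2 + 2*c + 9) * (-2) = 12*c^4 - 4*c^3 + 16*c^2 - 4*c - 18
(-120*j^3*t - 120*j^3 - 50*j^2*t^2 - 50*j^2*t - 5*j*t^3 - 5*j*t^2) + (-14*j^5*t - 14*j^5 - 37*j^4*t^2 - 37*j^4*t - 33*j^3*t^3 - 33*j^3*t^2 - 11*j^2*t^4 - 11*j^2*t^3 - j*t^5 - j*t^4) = -14*j^5*t - 14*j^5 - 37*j^4*t^2 - 37*j^4*t - 33*j^3*t^3 - 33*j^3*t^2 - 120*j^3*t - 120*j^3 - 11*j^2*t^4 - 11*j^2*t^3 - 50*j^2*t^2 - 50*j^2*t - j*t^5 - j*t^4 - 5*j*t^3 - 5*j*t^2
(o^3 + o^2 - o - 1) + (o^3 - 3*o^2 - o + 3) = 2*o^3 - 2*o^2 - 2*o + 2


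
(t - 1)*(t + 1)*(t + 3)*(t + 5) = t^4 + 8*t^3 + 14*t^2 - 8*t - 15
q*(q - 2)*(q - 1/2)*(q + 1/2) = q^4 - 2*q^3 - q^2/4 + q/2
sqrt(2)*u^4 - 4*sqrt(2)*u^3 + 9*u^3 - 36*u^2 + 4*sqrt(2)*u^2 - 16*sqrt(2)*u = u*(u - 4)*(u + 4*sqrt(2))*(sqrt(2)*u + 1)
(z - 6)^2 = z^2 - 12*z + 36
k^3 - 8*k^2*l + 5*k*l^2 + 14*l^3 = (k - 7*l)*(k - 2*l)*(k + l)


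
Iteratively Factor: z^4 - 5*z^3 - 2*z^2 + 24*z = (z - 3)*(z^3 - 2*z^2 - 8*z) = z*(z - 3)*(z^2 - 2*z - 8) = z*(z - 3)*(z + 2)*(z - 4)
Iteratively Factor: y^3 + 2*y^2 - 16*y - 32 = (y + 4)*(y^2 - 2*y - 8) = (y + 2)*(y + 4)*(y - 4)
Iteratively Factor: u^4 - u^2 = (u)*(u^3 - u) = u*(u - 1)*(u^2 + u) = u*(u - 1)*(u + 1)*(u)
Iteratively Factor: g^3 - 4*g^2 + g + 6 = (g - 3)*(g^2 - g - 2) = (g - 3)*(g + 1)*(g - 2)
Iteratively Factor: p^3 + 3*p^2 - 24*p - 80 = (p + 4)*(p^2 - p - 20) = (p - 5)*(p + 4)*(p + 4)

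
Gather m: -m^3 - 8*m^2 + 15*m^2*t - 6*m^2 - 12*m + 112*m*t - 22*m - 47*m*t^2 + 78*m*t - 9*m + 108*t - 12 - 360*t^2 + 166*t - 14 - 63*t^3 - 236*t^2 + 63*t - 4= -m^3 + m^2*(15*t - 14) + m*(-47*t^2 + 190*t - 43) - 63*t^3 - 596*t^2 + 337*t - 30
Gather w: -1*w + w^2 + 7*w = w^2 + 6*w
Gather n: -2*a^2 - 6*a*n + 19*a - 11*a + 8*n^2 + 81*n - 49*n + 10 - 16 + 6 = -2*a^2 + 8*a + 8*n^2 + n*(32 - 6*a)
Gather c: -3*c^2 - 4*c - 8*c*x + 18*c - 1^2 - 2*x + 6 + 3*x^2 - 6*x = -3*c^2 + c*(14 - 8*x) + 3*x^2 - 8*x + 5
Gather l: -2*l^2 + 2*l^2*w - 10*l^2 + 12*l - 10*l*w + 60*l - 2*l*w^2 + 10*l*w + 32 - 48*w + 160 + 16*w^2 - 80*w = l^2*(2*w - 12) + l*(72 - 2*w^2) + 16*w^2 - 128*w + 192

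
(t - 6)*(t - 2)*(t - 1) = t^3 - 9*t^2 + 20*t - 12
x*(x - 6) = x^2 - 6*x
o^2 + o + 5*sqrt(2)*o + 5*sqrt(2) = (o + 1)*(o + 5*sqrt(2))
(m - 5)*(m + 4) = m^2 - m - 20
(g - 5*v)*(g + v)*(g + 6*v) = g^3 + 2*g^2*v - 29*g*v^2 - 30*v^3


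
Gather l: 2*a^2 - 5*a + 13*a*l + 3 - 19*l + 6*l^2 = 2*a^2 - 5*a + 6*l^2 + l*(13*a - 19) + 3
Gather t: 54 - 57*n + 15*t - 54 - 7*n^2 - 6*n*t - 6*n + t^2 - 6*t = -7*n^2 - 63*n + t^2 + t*(9 - 6*n)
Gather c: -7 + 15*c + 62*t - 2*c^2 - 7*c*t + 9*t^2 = -2*c^2 + c*(15 - 7*t) + 9*t^2 + 62*t - 7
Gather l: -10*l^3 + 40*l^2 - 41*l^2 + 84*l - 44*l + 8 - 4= -10*l^3 - l^2 + 40*l + 4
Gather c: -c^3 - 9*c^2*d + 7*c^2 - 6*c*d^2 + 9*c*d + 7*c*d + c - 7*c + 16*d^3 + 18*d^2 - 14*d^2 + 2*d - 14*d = -c^3 + c^2*(7 - 9*d) + c*(-6*d^2 + 16*d - 6) + 16*d^3 + 4*d^2 - 12*d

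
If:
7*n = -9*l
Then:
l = -7*n/9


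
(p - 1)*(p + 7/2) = p^2 + 5*p/2 - 7/2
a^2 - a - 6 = (a - 3)*(a + 2)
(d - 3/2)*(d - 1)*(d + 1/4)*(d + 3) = d^4 + 3*d^3/4 - 47*d^2/8 + 3*d + 9/8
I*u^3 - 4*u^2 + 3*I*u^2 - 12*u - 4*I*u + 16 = (u + 4)*(u + 4*I)*(I*u - I)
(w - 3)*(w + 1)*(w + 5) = w^3 + 3*w^2 - 13*w - 15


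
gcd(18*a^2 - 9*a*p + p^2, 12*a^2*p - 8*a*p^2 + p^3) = -6*a + p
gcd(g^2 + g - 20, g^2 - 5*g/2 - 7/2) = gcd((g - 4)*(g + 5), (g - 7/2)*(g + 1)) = 1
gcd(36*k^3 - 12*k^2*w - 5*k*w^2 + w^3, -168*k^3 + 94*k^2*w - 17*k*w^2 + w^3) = -6*k + w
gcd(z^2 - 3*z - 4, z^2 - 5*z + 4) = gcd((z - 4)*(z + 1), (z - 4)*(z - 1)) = z - 4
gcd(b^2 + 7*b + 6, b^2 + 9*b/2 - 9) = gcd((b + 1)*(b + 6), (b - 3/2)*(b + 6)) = b + 6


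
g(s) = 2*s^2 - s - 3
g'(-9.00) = -37.00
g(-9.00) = 168.00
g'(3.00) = 11.00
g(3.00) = 12.00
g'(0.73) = 1.92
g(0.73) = -2.66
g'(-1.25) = -6.00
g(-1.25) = 1.38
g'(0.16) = -0.36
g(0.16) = -3.11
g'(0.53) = 1.12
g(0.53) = -2.97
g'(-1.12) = -5.48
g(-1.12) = 0.63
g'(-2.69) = -11.76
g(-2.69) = 14.16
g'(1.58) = 5.32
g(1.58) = 0.41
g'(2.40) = 8.60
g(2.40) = 6.12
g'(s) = 4*s - 1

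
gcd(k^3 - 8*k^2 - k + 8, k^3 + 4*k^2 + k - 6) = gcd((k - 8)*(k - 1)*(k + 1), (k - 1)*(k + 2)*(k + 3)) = k - 1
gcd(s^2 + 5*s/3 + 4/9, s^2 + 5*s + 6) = 1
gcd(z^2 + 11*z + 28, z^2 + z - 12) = z + 4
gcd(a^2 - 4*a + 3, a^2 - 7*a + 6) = a - 1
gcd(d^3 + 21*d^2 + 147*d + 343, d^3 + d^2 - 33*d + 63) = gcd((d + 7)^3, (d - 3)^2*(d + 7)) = d + 7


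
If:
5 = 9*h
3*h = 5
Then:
No Solution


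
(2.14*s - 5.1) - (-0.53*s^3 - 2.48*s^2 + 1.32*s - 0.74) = 0.53*s^3 + 2.48*s^2 + 0.82*s - 4.36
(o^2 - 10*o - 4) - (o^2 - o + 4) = -9*o - 8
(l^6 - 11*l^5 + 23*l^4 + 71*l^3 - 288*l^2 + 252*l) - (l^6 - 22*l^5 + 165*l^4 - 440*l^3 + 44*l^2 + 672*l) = 11*l^5 - 142*l^4 + 511*l^3 - 332*l^2 - 420*l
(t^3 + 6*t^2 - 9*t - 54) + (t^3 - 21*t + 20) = 2*t^3 + 6*t^2 - 30*t - 34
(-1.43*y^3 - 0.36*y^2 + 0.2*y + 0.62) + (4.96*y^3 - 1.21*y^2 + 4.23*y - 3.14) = 3.53*y^3 - 1.57*y^2 + 4.43*y - 2.52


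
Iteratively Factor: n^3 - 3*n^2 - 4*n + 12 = (n - 2)*(n^2 - n - 6) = (n - 2)*(n + 2)*(n - 3)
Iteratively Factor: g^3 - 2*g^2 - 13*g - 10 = (g + 1)*(g^2 - 3*g - 10) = (g + 1)*(g + 2)*(g - 5)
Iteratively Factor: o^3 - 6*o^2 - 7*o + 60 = (o - 4)*(o^2 - 2*o - 15) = (o - 4)*(o + 3)*(o - 5)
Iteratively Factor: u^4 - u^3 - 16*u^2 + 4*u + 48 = (u - 4)*(u^3 + 3*u^2 - 4*u - 12) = (u - 4)*(u + 2)*(u^2 + u - 6) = (u - 4)*(u + 2)*(u + 3)*(u - 2)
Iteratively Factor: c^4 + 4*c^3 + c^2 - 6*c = (c)*(c^3 + 4*c^2 + c - 6) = c*(c - 1)*(c^2 + 5*c + 6) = c*(c - 1)*(c + 2)*(c + 3)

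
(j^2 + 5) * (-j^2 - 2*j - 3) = -j^4 - 2*j^3 - 8*j^2 - 10*j - 15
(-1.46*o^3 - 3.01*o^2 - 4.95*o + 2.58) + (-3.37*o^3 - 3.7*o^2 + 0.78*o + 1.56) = -4.83*o^3 - 6.71*o^2 - 4.17*o + 4.14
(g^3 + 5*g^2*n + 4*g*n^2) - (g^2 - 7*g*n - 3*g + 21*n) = g^3 + 5*g^2*n - g^2 + 4*g*n^2 + 7*g*n + 3*g - 21*n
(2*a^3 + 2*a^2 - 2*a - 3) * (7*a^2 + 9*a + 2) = 14*a^5 + 32*a^4 + 8*a^3 - 35*a^2 - 31*a - 6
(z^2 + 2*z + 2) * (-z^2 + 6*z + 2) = -z^4 + 4*z^3 + 12*z^2 + 16*z + 4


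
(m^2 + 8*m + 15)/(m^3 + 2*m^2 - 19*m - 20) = (m + 3)/(m^2 - 3*m - 4)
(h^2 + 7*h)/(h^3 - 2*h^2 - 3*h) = (h + 7)/(h^2 - 2*h - 3)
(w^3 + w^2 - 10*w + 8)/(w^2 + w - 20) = (w^3 + w^2 - 10*w + 8)/(w^2 + w - 20)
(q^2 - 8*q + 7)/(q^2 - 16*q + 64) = (q^2 - 8*q + 7)/(q^2 - 16*q + 64)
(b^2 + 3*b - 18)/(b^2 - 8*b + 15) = (b + 6)/(b - 5)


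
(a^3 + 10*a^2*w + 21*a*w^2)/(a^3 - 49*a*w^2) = (-a - 3*w)/(-a + 7*w)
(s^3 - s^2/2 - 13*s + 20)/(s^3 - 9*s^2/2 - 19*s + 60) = (s - 2)/(s - 6)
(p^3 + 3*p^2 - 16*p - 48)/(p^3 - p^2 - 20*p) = (p^2 - p - 12)/(p*(p - 5))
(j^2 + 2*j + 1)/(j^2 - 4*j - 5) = (j + 1)/(j - 5)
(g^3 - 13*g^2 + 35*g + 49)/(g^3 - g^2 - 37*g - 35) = (g - 7)/(g + 5)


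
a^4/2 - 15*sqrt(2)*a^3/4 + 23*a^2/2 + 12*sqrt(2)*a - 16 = (a/2 + sqrt(2)/2)*(a - 4*sqrt(2))^2*(a - sqrt(2)/2)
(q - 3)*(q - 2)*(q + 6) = q^3 + q^2 - 24*q + 36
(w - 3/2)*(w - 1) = w^2 - 5*w/2 + 3/2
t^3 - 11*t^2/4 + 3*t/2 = t*(t - 2)*(t - 3/4)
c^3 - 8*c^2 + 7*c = c*(c - 7)*(c - 1)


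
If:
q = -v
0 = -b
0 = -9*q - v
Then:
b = 0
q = 0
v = 0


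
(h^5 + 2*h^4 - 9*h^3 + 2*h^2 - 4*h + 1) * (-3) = -3*h^5 - 6*h^4 + 27*h^3 - 6*h^2 + 12*h - 3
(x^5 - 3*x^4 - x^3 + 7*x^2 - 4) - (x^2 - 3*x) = x^5 - 3*x^4 - x^3 + 6*x^2 + 3*x - 4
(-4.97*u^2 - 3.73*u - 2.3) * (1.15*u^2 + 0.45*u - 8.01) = -5.7155*u^4 - 6.526*u^3 + 35.4862*u^2 + 28.8423*u + 18.423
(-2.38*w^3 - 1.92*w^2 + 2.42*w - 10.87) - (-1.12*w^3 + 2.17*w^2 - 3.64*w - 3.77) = -1.26*w^3 - 4.09*w^2 + 6.06*w - 7.1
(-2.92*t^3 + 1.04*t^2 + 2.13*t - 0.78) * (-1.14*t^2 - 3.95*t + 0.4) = 3.3288*t^5 + 10.3484*t^4 - 7.7042*t^3 - 7.1083*t^2 + 3.933*t - 0.312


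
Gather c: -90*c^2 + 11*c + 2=-90*c^2 + 11*c + 2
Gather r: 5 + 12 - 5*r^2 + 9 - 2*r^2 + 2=28 - 7*r^2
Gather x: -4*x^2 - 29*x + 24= -4*x^2 - 29*x + 24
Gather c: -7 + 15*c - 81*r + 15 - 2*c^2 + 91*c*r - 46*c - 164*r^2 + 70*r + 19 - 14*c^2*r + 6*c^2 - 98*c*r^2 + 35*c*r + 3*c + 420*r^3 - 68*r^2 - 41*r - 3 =c^2*(4 - 14*r) + c*(-98*r^2 + 126*r - 28) + 420*r^3 - 232*r^2 - 52*r + 24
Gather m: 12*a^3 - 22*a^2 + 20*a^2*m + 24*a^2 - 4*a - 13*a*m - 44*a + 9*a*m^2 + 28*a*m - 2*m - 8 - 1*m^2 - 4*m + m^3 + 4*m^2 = 12*a^3 + 2*a^2 - 48*a + m^3 + m^2*(9*a + 3) + m*(20*a^2 + 15*a - 6) - 8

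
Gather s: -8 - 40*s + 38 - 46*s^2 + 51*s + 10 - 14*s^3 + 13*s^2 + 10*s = -14*s^3 - 33*s^2 + 21*s + 40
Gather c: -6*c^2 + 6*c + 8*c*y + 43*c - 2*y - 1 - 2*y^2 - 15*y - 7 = -6*c^2 + c*(8*y + 49) - 2*y^2 - 17*y - 8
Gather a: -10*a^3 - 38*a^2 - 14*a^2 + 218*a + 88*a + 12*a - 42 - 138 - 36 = -10*a^3 - 52*a^2 + 318*a - 216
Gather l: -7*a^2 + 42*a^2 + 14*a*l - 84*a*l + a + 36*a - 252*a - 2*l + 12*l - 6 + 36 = 35*a^2 - 215*a + l*(10 - 70*a) + 30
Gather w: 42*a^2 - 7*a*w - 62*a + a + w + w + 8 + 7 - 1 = 42*a^2 - 61*a + w*(2 - 7*a) + 14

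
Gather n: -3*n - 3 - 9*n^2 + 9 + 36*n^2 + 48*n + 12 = 27*n^2 + 45*n + 18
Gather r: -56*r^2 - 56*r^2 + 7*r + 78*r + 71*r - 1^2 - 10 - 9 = -112*r^2 + 156*r - 20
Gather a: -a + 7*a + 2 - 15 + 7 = 6*a - 6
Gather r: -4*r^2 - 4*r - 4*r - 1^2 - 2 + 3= -4*r^2 - 8*r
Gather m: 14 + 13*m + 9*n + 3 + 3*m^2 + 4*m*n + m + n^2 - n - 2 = 3*m^2 + m*(4*n + 14) + n^2 + 8*n + 15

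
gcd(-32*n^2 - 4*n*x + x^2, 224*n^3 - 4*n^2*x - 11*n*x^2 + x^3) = -32*n^2 - 4*n*x + x^2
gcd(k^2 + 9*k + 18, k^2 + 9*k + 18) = k^2 + 9*k + 18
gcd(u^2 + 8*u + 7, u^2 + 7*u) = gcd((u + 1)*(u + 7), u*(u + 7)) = u + 7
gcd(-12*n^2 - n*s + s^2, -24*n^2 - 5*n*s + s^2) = 3*n + s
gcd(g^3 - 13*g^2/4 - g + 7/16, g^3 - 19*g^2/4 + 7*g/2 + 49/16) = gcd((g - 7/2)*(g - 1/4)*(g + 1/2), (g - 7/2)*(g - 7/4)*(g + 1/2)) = g^2 - 3*g - 7/4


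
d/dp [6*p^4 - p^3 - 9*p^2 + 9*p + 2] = 24*p^3 - 3*p^2 - 18*p + 9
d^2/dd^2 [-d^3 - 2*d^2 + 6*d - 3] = -6*d - 4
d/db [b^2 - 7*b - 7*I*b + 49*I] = 2*b - 7 - 7*I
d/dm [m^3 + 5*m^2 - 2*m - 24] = 3*m^2 + 10*m - 2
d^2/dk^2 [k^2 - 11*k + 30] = 2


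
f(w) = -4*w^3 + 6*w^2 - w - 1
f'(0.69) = 1.57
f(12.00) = -6061.00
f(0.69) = -0.15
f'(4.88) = -228.21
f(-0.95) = 8.79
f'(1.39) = -7.51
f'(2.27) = -35.59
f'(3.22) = -86.78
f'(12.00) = -1585.00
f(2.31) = -20.60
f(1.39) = -1.54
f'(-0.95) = -23.23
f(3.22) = -75.55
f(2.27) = -19.14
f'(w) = -12*w^2 + 12*w - 1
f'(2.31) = -37.31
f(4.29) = -210.68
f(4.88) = -327.85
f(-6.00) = 1085.00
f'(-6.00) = -505.00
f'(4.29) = -170.37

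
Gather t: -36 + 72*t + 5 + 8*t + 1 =80*t - 30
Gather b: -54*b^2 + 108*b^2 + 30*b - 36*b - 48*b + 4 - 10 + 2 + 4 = 54*b^2 - 54*b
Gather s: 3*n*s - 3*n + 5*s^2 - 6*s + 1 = -3*n + 5*s^2 + s*(3*n - 6) + 1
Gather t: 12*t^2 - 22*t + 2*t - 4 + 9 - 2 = 12*t^2 - 20*t + 3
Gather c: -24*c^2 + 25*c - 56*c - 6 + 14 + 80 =-24*c^2 - 31*c + 88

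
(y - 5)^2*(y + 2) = y^3 - 8*y^2 + 5*y + 50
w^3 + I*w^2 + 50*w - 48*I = (w - 6*I)*(w - I)*(w + 8*I)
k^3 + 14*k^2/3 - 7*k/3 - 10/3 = (k - 1)*(k + 2/3)*(k + 5)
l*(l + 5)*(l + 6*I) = l^3 + 5*l^2 + 6*I*l^2 + 30*I*l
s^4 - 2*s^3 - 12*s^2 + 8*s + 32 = (s - 4)*(s - 2)*(s + 2)^2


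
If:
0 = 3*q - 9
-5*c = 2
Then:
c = -2/5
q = 3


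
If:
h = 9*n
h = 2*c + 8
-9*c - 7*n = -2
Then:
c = -2/5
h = 36/5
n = 4/5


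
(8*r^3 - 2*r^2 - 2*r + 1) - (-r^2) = 8*r^3 - r^2 - 2*r + 1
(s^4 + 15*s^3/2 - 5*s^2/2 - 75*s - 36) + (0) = s^4 + 15*s^3/2 - 5*s^2/2 - 75*s - 36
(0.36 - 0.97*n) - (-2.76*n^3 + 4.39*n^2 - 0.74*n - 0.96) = 2.76*n^3 - 4.39*n^2 - 0.23*n + 1.32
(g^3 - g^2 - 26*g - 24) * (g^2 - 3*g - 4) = g^5 - 4*g^4 - 27*g^3 + 58*g^2 + 176*g + 96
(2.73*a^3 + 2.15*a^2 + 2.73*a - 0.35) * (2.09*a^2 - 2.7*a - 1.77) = 5.7057*a^5 - 2.8775*a^4 - 4.9314*a^3 - 11.908*a^2 - 3.8871*a + 0.6195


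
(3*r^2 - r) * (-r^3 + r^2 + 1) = -3*r^5 + 4*r^4 - r^3 + 3*r^2 - r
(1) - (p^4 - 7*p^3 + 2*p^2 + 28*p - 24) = -p^4 + 7*p^3 - 2*p^2 - 28*p + 25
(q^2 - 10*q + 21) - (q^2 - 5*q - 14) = 35 - 5*q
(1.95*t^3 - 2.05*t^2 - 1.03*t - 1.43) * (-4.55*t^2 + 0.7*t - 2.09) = -8.8725*t^5 + 10.6925*t^4 - 0.824*t^3 + 10.07*t^2 + 1.1517*t + 2.9887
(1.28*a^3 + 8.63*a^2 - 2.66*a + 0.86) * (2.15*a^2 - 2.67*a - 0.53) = 2.752*a^5 + 15.1369*a^4 - 29.4395*a^3 + 4.3773*a^2 - 0.8864*a - 0.4558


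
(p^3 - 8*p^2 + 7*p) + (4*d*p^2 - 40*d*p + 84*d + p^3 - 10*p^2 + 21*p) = 4*d*p^2 - 40*d*p + 84*d + 2*p^3 - 18*p^2 + 28*p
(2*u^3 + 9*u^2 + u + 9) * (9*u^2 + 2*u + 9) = 18*u^5 + 85*u^4 + 45*u^3 + 164*u^2 + 27*u + 81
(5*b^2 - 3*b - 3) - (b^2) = 4*b^2 - 3*b - 3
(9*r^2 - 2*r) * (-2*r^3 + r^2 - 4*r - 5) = -18*r^5 + 13*r^4 - 38*r^3 - 37*r^2 + 10*r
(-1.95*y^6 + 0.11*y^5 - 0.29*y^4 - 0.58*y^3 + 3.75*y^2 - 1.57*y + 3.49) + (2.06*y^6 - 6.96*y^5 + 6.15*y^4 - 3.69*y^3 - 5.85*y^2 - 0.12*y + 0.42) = 0.11*y^6 - 6.85*y^5 + 5.86*y^4 - 4.27*y^3 - 2.1*y^2 - 1.69*y + 3.91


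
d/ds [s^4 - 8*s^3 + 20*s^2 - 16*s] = 4*s^3 - 24*s^2 + 40*s - 16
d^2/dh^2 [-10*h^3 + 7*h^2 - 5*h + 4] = 14 - 60*h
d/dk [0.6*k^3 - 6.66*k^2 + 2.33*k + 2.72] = 1.8*k^2 - 13.32*k + 2.33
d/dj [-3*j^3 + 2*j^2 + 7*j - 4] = -9*j^2 + 4*j + 7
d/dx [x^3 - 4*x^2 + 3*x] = 3*x^2 - 8*x + 3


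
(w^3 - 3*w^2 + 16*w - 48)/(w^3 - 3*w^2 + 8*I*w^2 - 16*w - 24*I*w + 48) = (w - 4*I)/(w + 4*I)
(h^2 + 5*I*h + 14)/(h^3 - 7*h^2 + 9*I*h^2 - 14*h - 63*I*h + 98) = (h - 2*I)/(h^2 + h*(-7 + 2*I) - 14*I)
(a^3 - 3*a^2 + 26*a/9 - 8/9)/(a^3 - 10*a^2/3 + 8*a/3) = (3*a^2 - 5*a + 2)/(3*a*(a - 2))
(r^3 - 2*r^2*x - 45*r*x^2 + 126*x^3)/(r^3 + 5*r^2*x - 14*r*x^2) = (-r^2 + 9*r*x - 18*x^2)/(r*(-r + 2*x))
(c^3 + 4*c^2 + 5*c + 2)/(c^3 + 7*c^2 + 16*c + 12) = (c^2 + 2*c + 1)/(c^2 + 5*c + 6)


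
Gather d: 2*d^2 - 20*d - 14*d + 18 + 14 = 2*d^2 - 34*d + 32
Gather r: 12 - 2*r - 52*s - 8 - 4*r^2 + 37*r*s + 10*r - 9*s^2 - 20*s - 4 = -4*r^2 + r*(37*s + 8) - 9*s^2 - 72*s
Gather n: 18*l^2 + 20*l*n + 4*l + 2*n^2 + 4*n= 18*l^2 + 4*l + 2*n^2 + n*(20*l + 4)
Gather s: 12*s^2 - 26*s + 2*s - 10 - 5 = 12*s^2 - 24*s - 15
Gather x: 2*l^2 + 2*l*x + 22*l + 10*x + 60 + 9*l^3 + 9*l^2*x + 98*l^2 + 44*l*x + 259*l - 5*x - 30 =9*l^3 + 100*l^2 + 281*l + x*(9*l^2 + 46*l + 5) + 30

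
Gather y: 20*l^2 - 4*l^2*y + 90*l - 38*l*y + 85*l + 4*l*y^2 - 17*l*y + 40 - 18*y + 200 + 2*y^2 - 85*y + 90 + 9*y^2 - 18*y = 20*l^2 + 175*l + y^2*(4*l + 11) + y*(-4*l^2 - 55*l - 121) + 330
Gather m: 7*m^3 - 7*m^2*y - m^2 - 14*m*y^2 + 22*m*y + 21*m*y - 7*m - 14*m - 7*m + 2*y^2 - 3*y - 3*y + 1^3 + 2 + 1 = 7*m^3 + m^2*(-7*y - 1) + m*(-14*y^2 + 43*y - 28) + 2*y^2 - 6*y + 4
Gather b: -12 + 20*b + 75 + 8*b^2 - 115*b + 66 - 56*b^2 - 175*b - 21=-48*b^2 - 270*b + 108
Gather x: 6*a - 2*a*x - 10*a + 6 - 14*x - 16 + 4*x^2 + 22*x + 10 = -4*a + 4*x^2 + x*(8 - 2*a)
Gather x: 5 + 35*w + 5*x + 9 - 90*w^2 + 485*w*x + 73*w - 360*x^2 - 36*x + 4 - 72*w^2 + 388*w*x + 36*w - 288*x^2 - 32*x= -162*w^2 + 144*w - 648*x^2 + x*(873*w - 63) + 18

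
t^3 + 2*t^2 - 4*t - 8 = (t - 2)*(t + 2)^2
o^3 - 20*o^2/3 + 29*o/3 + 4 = (o - 4)*(o - 3)*(o + 1/3)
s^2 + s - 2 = (s - 1)*(s + 2)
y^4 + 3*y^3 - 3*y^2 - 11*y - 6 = (y - 2)*(y + 1)^2*(y + 3)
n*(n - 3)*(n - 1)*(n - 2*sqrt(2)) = n^4 - 4*n^3 - 2*sqrt(2)*n^3 + 3*n^2 + 8*sqrt(2)*n^2 - 6*sqrt(2)*n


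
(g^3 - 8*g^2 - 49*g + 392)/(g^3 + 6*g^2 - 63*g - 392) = (g - 7)/(g + 7)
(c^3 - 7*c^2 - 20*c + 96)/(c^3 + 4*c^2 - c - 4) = (c^2 - 11*c + 24)/(c^2 - 1)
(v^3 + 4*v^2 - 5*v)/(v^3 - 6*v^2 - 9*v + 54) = v*(v^2 + 4*v - 5)/(v^3 - 6*v^2 - 9*v + 54)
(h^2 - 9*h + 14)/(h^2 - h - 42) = (h - 2)/(h + 6)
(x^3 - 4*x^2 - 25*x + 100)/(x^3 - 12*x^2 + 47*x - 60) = (x + 5)/(x - 3)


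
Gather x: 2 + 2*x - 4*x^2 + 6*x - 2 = -4*x^2 + 8*x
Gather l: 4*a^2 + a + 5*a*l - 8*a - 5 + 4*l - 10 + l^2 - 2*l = 4*a^2 - 7*a + l^2 + l*(5*a + 2) - 15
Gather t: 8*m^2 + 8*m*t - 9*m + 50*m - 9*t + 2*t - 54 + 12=8*m^2 + 41*m + t*(8*m - 7) - 42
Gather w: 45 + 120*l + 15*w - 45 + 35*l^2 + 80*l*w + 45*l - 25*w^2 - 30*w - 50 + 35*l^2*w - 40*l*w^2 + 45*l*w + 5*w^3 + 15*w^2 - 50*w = 35*l^2 + 165*l + 5*w^3 + w^2*(-40*l - 10) + w*(35*l^2 + 125*l - 65) - 50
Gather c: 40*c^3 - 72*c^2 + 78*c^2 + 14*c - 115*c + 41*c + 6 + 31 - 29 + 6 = 40*c^3 + 6*c^2 - 60*c + 14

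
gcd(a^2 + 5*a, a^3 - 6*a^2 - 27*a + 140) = a + 5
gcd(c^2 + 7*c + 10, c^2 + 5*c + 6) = c + 2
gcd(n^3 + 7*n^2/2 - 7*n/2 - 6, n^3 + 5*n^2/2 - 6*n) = n^2 + 5*n/2 - 6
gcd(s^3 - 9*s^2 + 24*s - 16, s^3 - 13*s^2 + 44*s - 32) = s^2 - 5*s + 4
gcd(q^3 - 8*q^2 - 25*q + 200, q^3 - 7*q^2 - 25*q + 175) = q^2 - 25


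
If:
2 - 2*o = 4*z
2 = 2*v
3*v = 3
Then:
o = 1 - 2*z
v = 1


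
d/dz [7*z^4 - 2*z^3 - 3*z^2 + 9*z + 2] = 28*z^3 - 6*z^2 - 6*z + 9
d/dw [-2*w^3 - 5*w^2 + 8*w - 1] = -6*w^2 - 10*w + 8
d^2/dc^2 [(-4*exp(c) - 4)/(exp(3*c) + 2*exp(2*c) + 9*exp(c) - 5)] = (-16*exp(6*c) - 60*exp(5*c) + 40*exp(4*c) - 324*exp(3*c) - 636*exp(2*c) - 664*exp(c) - 280)*exp(c)/(exp(9*c) + 6*exp(8*c) + 39*exp(7*c) + 101*exp(6*c) + 291*exp(5*c) + 156*exp(4*c) + 264*exp(3*c) - 1065*exp(2*c) + 675*exp(c) - 125)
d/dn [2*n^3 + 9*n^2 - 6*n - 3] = 6*n^2 + 18*n - 6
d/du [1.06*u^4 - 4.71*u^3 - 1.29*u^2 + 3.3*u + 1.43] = 4.24*u^3 - 14.13*u^2 - 2.58*u + 3.3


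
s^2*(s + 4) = s^3 + 4*s^2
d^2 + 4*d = d*(d + 4)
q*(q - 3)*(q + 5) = q^3 + 2*q^2 - 15*q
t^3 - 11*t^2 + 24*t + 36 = (t - 6)^2*(t + 1)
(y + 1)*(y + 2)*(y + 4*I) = y^3 + 3*y^2 + 4*I*y^2 + 2*y + 12*I*y + 8*I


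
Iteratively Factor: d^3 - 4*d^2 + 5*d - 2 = (d - 1)*(d^2 - 3*d + 2) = (d - 1)^2*(d - 2)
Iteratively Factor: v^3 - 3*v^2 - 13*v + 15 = (v - 5)*(v^2 + 2*v - 3) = (v - 5)*(v - 1)*(v + 3)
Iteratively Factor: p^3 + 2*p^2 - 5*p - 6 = (p + 1)*(p^2 + p - 6) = (p - 2)*(p + 1)*(p + 3)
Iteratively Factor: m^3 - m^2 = (m - 1)*(m^2) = m*(m - 1)*(m)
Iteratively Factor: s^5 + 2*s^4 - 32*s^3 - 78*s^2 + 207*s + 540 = (s - 5)*(s^4 + 7*s^3 + 3*s^2 - 63*s - 108) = (s - 5)*(s + 3)*(s^3 + 4*s^2 - 9*s - 36) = (s - 5)*(s - 3)*(s + 3)*(s^2 + 7*s + 12) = (s - 5)*(s - 3)*(s + 3)*(s + 4)*(s + 3)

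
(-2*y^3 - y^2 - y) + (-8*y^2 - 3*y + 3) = -2*y^3 - 9*y^2 - 4*y + 3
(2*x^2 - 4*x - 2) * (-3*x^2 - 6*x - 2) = -6*x^4 + 26*x^2 + 20*x + 4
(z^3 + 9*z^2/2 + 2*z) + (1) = z^3 + 9*z^2/2 + 2*z + 1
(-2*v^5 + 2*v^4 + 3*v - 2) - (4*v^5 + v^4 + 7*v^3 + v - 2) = -6*v^5 + v^4 - 7*v^3 + 2*v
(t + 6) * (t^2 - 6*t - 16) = t^3 - 52*t - 96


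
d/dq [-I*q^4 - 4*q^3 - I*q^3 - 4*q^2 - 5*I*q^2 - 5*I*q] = -4*I*q^3 - 3*q^2*(4 + I) - 2*q*(4 + 5*I) - 5*I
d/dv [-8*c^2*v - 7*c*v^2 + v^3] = -8*c^2 - 14*c*v + 3*v^2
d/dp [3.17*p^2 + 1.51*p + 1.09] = 6.34*p + 1.51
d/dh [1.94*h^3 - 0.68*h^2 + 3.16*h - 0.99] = 5.82*h^2 - 1.36*h + 3.16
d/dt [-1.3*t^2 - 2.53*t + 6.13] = -2.6*t - 2.53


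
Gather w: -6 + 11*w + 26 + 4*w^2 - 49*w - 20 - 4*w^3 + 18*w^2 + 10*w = -4*w^3 + 22*w^2 - 28*w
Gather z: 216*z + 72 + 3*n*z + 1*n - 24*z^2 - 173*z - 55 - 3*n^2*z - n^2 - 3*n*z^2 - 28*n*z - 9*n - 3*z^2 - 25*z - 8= -n^2 - 8*n + z^2*(-3*n - 27) + z*(-3*n^2 - 25*n + 18) + 9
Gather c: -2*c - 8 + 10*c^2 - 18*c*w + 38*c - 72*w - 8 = 10*c^2 + c*(36 - 18*w) - 72*w - 16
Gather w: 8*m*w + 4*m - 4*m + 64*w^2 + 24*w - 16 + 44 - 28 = 64*w^2 + w*(8*m + 24)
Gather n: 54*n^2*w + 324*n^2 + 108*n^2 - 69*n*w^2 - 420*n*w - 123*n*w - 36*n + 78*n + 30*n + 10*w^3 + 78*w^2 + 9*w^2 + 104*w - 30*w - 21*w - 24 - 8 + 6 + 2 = n^2*(54*w + 432) + n*(-69*w^2 - 543*w + 72) + 10*w^3 + 87*w^2 + 53*w - 24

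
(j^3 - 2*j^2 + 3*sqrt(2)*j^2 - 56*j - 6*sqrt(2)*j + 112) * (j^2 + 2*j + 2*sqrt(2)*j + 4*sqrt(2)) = j^5 + 5*sqrt(2)*j^4 - 48*j^3 - 132*sqrt(2)*j^2 + 176*j + 448*sqrt(2)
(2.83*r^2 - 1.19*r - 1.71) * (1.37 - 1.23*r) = -3.4809*r^3 + 5.3408*r^2 + 0.473*r - 2.3427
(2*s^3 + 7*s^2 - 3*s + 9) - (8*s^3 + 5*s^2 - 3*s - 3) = -6*s^3 + 2*s^2 + 12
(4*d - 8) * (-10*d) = -40*d^2 + 80*d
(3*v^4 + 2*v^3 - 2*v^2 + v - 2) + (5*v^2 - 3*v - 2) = 3*v^4 + 2*v^3 + 3*v^2 - 2*v - 4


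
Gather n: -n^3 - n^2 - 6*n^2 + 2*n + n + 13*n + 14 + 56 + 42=-n^3 - 7*n^2 + 16*n + 112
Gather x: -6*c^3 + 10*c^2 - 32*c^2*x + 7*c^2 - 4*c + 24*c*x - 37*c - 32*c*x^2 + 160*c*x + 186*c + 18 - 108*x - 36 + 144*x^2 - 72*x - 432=-6*c^3 + 17*c^2 + 145*c + x^2*(144 - 32*c) + x*(-32*c^2 + 184*c - 180) - 450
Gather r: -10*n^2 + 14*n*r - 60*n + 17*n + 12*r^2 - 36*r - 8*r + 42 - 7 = -10*n^2 - 43*n + 12*r^2 + r*(14*n - 44) + 35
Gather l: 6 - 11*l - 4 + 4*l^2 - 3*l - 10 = 4*l^2 - 14*l - 8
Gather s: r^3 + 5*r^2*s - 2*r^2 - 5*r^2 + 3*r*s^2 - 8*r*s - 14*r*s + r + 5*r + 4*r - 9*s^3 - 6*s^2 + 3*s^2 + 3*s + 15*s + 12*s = r^3 - 7*r^2 + 10*r - 9*s^3 + s^2*(3*r - 3) + s*(5*r^2 - 22*r + 30)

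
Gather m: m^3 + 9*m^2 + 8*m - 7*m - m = m^3 + 9*m^2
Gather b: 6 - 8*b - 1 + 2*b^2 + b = 2*b^2 - 7*b + 5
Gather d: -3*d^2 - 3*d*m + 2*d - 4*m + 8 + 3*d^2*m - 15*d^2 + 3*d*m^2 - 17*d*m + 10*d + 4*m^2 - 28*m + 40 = d^2*(3*m - 18) + d*(3*m^2 - 20*m + 12) + 4*m^2 - 32*m + 48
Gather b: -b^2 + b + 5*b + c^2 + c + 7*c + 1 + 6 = -b^2 + 6*b + c^2 + 8*c + 7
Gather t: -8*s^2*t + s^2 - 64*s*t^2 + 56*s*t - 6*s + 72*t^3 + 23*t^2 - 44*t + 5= s^2 - 6*s + 72*t^3 + t^2*(23 - 64*s) + t*(-8*s^2 + 56*s - 44) + 5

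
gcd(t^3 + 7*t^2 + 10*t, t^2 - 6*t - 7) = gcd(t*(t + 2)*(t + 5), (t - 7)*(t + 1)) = 1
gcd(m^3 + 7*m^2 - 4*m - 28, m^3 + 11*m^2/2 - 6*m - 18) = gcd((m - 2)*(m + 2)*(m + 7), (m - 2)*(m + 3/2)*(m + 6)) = m - 2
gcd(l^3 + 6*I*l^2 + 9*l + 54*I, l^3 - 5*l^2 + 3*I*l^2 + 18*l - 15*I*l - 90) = l^2 + 3*I*l + 18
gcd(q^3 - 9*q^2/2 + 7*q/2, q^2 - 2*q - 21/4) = q - 7/2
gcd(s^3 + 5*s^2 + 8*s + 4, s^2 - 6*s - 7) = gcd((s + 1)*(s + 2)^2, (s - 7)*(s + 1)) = s + 1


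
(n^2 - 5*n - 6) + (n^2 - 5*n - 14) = 2*n^2 - 10*n - 20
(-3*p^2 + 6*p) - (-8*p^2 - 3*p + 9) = 5*p^2 + 9*p - 9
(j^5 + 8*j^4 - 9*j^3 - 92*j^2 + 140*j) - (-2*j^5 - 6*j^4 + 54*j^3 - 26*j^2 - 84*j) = 3*j^5 + 14*j^4 - 63*j^3 - 66*j^2 + 224*j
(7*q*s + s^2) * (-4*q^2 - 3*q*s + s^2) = -28*q^3*s - 25*q^2*s^2 + 4*q*s^3 + s^4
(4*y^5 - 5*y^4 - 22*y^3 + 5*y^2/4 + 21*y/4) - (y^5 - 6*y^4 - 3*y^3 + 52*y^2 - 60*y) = 3*y^5 + y^4 - 19*y^3 - 203*y^2/4 + 261*y/4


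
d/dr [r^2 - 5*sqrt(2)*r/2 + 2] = 2*r - 5*sqrt(2)/2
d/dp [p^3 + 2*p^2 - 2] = p*(3*p + 4)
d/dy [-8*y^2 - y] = -16*y - 1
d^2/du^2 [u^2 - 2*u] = 2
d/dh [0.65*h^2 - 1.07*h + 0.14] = 1.3*h - 1.07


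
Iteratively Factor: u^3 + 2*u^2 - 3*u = (u)*(u^2 + 2*u - 3) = u*(u - 1)*(u + 3)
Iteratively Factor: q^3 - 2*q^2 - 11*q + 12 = (q - 1)*(q^2 - q - 12) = (q - 1)*(q + 3)*(q - 4)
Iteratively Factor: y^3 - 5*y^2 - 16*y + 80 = (y + 4)*(y^2 - 9*y + 20) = (y - 4)*(y + 4)*(y - 5)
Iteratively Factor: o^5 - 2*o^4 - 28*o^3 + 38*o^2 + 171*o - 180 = (o - 3)*(o^4 + o^3 - 25*o^2 - 37*o + 60) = (o - 3)*(o - 1)*(o^3 + 2*o^2 - 23*o - 60) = (o - 5)*(o - 3)*(o - 1)*(o^2 + 7*o + 12) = (o - 5)*(o - 3)*(o - 1)*(o + 4)*(o + 3)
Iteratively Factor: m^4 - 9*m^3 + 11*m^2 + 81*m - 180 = (m - 5)*(m^3 - 4*m^2 - 9*m + 36) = (m - 5)*(m + 3)*(m^2 - 7*m + 12) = (m - 5)*(m - 4)*(m + 3)*(m - 3)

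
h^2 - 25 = (h - 5)*(h + 5)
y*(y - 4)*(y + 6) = y^3 + 2*y^2 - 24*y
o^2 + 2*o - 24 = (o - 4)*(o + 6)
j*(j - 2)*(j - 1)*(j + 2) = j^4 - j^3 - 4*j^2 + 4*j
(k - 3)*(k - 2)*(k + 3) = k^3 - 2*k^2 - 9*k + 18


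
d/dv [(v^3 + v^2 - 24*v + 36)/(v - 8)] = (2*v^3 - 23*v^2 - 16*v + 156)/(v^2 - 16*v + 64)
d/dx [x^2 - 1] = 2*x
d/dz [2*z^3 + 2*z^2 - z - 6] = 6*z^2 + 4*z - 1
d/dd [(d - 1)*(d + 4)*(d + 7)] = 3*d^2 + 20*d + 17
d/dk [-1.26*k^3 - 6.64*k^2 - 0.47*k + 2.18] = -3.78*k^2 - 13.28*k - 0.47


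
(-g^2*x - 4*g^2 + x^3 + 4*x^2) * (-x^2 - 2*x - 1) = g^2*x^3 + 6*g^2*x^2 + 9*g^2*x + 4*g^2 - x^5 - 6*x^4 - 9*x^3 - 4*x^2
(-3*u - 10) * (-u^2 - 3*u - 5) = 3*u^3 + 19*u^2 + 45*u + 50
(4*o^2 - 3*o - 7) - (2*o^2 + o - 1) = 2*o^2 - 4*o - 6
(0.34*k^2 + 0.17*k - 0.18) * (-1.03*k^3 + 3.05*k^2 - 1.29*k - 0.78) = -0.3502*k^5 + 0.8619*k^4 + 0.2653*k^3 - 1.0335*k^2 + 0.0996*k + 0.1404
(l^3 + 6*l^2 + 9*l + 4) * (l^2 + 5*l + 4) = l^5 + 11*l^4 + 43*l^3 + 73*l^2 + 56*l + 16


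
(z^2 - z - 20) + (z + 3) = z^2 - 17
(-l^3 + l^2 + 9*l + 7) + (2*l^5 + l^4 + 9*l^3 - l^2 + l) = 2*l^5 + l^4 + 8*l^3 + 10*l + 7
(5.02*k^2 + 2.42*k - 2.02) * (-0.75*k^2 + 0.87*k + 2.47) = -3.765*k^4 + 2.5524*k^3 + 16.0198*k^2 + 4.22*k - 4.9894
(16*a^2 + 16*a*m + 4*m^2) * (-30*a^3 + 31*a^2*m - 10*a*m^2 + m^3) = -480*a^5 + 16*a^4*m + 216*a^3*m^2 - 20*a^2*m^3 - 24*a*m^4 + 4*m^5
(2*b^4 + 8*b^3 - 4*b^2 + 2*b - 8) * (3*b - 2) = 6*b^5 + 20*b^4 - 28*b^3 + 14*b^2 - 28*b + 16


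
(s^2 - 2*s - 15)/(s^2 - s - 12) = (s - 5)/(s - 4)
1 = 1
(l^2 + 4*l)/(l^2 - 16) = l/(l - 4)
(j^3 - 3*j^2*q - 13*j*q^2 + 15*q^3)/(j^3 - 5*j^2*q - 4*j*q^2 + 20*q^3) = (-j^2 - 2*j*q + 3*q^2)/(-j^2 + 4*q^2)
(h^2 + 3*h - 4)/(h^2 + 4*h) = (h - 1)/h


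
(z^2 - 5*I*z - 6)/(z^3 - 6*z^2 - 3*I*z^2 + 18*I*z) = (z - 2*I)/(z*(z - 6))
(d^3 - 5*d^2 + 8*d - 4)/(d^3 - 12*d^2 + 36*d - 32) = (d - 1)/(d - 8)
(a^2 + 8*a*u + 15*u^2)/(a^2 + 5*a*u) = (a + 3*u)/a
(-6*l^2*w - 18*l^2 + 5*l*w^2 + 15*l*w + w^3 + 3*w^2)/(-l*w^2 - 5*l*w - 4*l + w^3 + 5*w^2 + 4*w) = (6*l*w + 18*l + w^2 + 3*w)/(w^2 + 5*w + 4)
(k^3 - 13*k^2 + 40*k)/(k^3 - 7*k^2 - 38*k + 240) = k/(k + 6)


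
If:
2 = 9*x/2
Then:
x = 4/9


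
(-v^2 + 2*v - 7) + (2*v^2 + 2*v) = v^2 + 4*v - 7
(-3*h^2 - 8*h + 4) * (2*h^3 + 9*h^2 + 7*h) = -6*h^5 - 43*h^4 - 85*h^3 - 20*h^2 + 28*h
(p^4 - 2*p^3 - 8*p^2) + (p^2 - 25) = p^4 - 2*p^3 - 7*p^2 - 25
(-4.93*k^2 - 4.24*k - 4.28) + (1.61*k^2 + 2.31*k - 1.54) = -3.32*k^2 - 1.93*k - 5.82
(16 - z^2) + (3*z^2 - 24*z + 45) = 2*z^2 - 24*z + 61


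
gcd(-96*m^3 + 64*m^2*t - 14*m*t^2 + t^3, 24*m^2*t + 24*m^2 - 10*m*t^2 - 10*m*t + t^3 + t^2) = 24*m^2 - 10*m*t + t^2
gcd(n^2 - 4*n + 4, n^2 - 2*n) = n - 2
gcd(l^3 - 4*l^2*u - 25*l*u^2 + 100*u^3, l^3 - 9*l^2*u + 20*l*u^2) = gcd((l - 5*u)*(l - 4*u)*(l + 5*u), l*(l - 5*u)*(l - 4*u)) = l^2 - 9*l*u + 20*u^2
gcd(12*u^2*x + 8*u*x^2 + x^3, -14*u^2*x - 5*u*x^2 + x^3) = 2*u*x + x^2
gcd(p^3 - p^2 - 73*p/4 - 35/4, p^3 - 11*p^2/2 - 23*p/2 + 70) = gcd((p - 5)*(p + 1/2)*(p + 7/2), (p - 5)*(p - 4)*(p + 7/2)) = p^2 - 3*p/2 - 35/2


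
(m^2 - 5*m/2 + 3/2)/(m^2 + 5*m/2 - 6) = (m - 1)/(m + 4)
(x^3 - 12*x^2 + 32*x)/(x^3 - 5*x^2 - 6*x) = (-x^2 + 12*x - 32)/(-x^2 + 5*x + 6)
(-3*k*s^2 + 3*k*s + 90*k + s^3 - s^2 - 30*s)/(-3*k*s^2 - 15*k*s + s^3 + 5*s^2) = (s - 6)/s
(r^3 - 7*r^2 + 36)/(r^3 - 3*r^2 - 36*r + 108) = (r + 2)/(r + 6)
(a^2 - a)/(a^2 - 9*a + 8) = a/(a - 8)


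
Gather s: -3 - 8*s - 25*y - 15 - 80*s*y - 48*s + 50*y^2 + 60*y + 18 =s*(-80*y - 56) + 50*y^2 + 35*y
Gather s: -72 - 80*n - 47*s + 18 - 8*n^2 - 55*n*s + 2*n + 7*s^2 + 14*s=-8*n^2 - 78*n + 7*s^2 + s*(-55*n - 33) - 54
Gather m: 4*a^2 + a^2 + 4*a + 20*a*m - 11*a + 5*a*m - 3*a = 5*a^2 + 25*a*m - 10*a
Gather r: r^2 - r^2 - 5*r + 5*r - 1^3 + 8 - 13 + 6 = 0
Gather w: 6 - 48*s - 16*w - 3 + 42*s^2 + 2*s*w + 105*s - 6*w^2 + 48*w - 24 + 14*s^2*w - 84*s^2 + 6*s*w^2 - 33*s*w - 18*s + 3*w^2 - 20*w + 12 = -42*s^2 + 39*s + w^2*(6*s - 3) + w*(14*s^2 - 31*s + 12) - 9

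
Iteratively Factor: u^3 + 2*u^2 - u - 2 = (u + 1)*(u^2 + u - 2) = (u - 1)*(u + 1)*(u + 2)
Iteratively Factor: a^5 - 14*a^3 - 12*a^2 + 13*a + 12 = (a + 3)*(a^4 - 3*a^3 - 5*a^2 + 3*a + 4) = (a - 4)*(a + 3)*(a^3 + a^2 - a - 1) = (a - 4)*(a + 1)*(a + 3)*(a^2 - 1) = (a - 4)*(a + 1)^2*(a + 3)*(a - 1)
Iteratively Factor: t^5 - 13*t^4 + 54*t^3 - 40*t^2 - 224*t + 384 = (t - 4)*(t^4 - 9*t^3 + 18*t^2 + 32*t - 96) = (t - 4)*(t - 3)*(t^3 - 6*t^2 + 32) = (t - 4)*(t - 3)*(t + 2)*(t^2 - 8*t + 16) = (t - 4)^2*(t - 3)*(t + 2)*(t - 4)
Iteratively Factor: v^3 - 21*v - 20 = (v + 1)*(v^2 - v - 20) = (v - 5)*(v + 1)*(v + 4)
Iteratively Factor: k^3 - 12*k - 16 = (k + 2)*(k^2 - 2*k - 8) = (k + 2)^2*(k - 4)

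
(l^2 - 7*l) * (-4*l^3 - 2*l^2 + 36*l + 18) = -4*l^5 + 26*l^4 + 50*l^3 - 234*l^2 - 126*l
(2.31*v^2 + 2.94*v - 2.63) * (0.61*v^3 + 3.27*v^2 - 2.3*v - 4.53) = 1.4091*v^5 + 9.3471*v^4 + 2.6965*v^3 - 25.8264*v^2 - 7.2692*v + 11.9139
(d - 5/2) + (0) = d - 5/2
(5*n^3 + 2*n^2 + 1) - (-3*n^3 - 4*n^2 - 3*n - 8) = 8*n^3 + 6*n^2 + 3*n + 9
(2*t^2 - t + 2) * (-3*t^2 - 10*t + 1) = -6*t^4 - 17*t^3 + 6*t^2 - 21*t + 2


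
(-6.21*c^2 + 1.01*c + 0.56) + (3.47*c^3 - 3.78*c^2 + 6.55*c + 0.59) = 3.47*c^3 - 9.99*c^2 + 7.56*c + 1.15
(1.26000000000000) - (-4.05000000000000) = 5.31000000000000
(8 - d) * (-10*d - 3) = 10*d^2 - 77*d - 24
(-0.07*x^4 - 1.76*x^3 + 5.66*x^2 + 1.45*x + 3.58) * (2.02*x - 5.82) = -0.1414*x^5 - 3.1478*x^4 + 21.6764*x^3 - 30.0122*x^2 - 1.2074*x - 20.8356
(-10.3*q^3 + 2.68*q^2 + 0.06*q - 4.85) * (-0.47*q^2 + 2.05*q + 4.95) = 4.841*q^5 - 22.3746*q^4 - 45.5192*q^3 + 15.6685*q^2 - 9.6455*q - 24.0075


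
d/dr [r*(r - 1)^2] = (r - 1)*(3*r - 1)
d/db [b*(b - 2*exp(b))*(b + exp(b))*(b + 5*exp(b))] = 4*b^3*exp(b) + 4*b^3 - 14*b^2*exp(2*b) + 12*b^2*exp(b) - 30*b*exp(3*b) - 14*b*exp(2*b) - 10*exp(3*b)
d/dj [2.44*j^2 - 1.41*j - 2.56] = 4.88*j - 1.41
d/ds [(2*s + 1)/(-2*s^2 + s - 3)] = (-4*s^2 + 2*s + (2*s + 1)*(4*s - 1) - 6)/(2*s^2 - s + 3)^2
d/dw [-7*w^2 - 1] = -14*w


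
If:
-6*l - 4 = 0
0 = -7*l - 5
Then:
No Solution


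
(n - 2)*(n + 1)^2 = n^3 - 3*n - 2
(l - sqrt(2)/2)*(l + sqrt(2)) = l^2 + sqrt(2)*l/2 - 1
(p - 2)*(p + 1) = p^2 - p - 2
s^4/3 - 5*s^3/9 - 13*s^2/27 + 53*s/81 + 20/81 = (s/3 + 1/3)*(s - 5/3)*(s - 4/3)*(s + 1/3)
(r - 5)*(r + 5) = r^2 - 25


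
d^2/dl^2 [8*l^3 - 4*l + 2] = 48*l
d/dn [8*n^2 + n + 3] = 16*n + 1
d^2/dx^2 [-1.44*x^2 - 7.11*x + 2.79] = -2.88000000000000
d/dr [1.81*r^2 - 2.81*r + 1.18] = 3.62*r - 2.81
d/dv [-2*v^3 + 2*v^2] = 2*v*(2 - 3*v)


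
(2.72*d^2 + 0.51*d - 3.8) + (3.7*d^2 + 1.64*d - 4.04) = 6.42*d^2 + 2.15*d - 7.84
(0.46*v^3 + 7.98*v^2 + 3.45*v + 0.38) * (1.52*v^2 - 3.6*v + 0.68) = 0.6992*v^5 + 10.4736*v^4 - 23.1712*v^3 - 6.416*v^2 + 0.978*v + 0.2584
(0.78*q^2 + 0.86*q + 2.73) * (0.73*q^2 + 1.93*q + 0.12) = 0.5694*q^4 + 2.1332*q^3 + 3.7463*q^2 + 5.3721*q + 0.3276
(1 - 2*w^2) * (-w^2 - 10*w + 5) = 2*w^4 + 20*w^3 - 11*w^2 - 10*w + 5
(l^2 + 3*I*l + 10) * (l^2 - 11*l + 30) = l^4 - 11*l^3 + 3*I*l^3 + 40*l^2 - 33*I*l^2 - 110*l + 90*I*l + 300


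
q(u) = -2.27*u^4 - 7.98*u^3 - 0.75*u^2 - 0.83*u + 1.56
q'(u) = -9.08*u^3 - 23.94*u^2 - 1.5*u - 0.83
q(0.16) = 1.37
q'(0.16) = -1.72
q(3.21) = -513.80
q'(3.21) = -552.66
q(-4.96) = -412.92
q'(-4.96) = 525.63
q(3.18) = -497.41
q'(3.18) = -539.68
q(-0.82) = 5.11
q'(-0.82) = -10.69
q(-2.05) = 28.77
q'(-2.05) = -20.14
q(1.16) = -16.98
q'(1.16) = -48.96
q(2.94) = -379.75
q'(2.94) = -442.91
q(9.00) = -20777.55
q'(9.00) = -8572.79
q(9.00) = -20777.55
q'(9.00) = -8572.79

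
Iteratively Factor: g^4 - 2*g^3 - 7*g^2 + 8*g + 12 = (g - 2)*(g^3 - 7*g - 6) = (g - 2)*(g + 2)*(g^2 - 2*g - 3) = (g - 2)*(g + 1)*(g + 2)*(g - 3)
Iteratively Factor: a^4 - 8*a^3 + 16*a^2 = (a)*(a^3 - 8*a^2 + 16*a) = a*(a - 4)*(a^2 - 4*a) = a^2*(a - 4)*(a - 4)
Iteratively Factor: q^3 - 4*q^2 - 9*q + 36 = (q - 3)*(q^2 - q - 12) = (q - 3)*(q + 3)*(q - 4)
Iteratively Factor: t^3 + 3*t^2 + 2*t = (t + 2)*(t^2 + t) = (t + 1)*(t + 2)*(t)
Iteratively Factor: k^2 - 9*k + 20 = (k - 4)*(k - 5)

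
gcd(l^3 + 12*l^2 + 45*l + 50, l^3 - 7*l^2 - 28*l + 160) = l + 5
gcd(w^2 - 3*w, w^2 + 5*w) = w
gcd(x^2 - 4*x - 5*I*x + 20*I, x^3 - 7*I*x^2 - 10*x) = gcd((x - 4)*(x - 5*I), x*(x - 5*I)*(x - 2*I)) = x - 5*I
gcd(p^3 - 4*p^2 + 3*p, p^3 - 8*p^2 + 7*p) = p^2 - p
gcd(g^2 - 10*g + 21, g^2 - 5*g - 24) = 1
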